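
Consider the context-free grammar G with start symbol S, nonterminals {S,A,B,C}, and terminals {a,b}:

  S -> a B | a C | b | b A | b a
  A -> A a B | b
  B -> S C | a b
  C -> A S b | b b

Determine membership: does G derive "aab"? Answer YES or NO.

Convert to CNF:
  S -> T0 B | T0 C | T1 A | T1 T0 | b
  A -> A X2 | b
  B -> S C | T0 T1
  C -> A X3 | T1 T1
  T0 -> a
  T1 -> b
  X2 -> T0 B
  X3 -> S T1

CYK fill:
  [0..0]={T0}  "a"  orig:{}
  [1..1]={T0}  "a"  orig:{}
  [2..2]={A,S,T1}  "b"  orig:{A,S}
  [0..1]=∅  "aa"
  [1..2]={B}  "ab"
  [0..2]={S,X2}  "aab"  orig:{S}

S ∈ T[0,2] ⇒ YES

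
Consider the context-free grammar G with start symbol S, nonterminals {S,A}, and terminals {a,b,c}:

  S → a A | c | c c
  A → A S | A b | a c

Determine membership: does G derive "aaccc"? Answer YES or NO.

CNF form of G:
  S -> T1 A | T2 T2 | c
  A -> A S | A T0 | T1 T2
  T0 -> b
  T1 -> a
  T2 -> c

Fill CYK table bottom-up:
  [0..0]={T1}  "a"  orig:{}
  [1..1]={T1}  "a"  orig:{}
  [2..2]={S,T2}  "c"  orig:{S}
  [3..3]={S,T2}  "c"  orig:{S}
  [4..4]={S,T2}  "c"  orig:{S}
  [0..1]=∅  "aa"
  [1..2]={A}  "ac"
  [2..3]={S}  "cc"
  [3..4]={S}  "cc"
  [0..2]={S}  "aac"
  [1..3]={A}  "acc"
  [2..4]=∅  "ccc"
  [0..3]={S}  "aacc"
  [1..4]={A}  "accc"
  [0..4]={S}  "aaccc"

S ∈ T[0,4] ⇒ YES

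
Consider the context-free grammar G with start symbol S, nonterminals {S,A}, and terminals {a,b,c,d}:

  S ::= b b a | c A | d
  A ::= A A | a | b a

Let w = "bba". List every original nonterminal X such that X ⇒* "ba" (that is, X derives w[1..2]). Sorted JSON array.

CNF form of G:
  S -> T0 X3 | T2 A | d
  A -> A A | T0 T1 | a
  T0 -> b
  T1 -> a
  T2 -> c
  X3 -> T0 T1

CYK table (by increasing span) — only the sub-triangle for w[1..2]:
  T[1,1] 'b' = {T0}  orig:{}
  T[2,2] 'a' = {A,T1}  orig:{A}
  T[1,2] 'ba' = {A,X3}  orig:{A}

Original NTs in T[1,2] deriving "ba": ["A"]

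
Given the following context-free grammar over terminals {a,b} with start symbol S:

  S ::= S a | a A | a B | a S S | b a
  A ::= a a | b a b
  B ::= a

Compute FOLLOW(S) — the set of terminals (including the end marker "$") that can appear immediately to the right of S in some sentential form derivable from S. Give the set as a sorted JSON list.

FIRST iteration:
[1]
  A via A→a a: +{a}
  A via A→b a b: +{b}
  B via B→a: +{a}
  S via S→a A: +{a}
  S via S→b a: +{b}
  FIRST(S)={a,b}  FIRST(A)={a,b}  FIRST(B)={a}
[2] — fixpoint
  FIRST(S)={a,b}  FIRST(A)={a,b}  FIRST(B)={a}

FOLLOW iteration:
FOLLOW(S) := {$}
round 1:
  S→S a: FOLLOW(S) ⊇ FIRST(a) = {a}; new: +{a}
  S→a A: FOLLOW(A) ⊇ FOLLOW(S) ⊇ {$,a}; new: +{$,a}
  S→a B: FOLLOW(B) ⊇ FOLLOW(S) ⊇ {$,a}; new: +{$,a}
  S→a S S: FOLLOW(S) ⊇ FIRST(S) = {a,b}; new: +{b}
  FOLLOW[S]={$,a,b}  FOLLOW[A]={$,a}  FOLLOW[B]={$,a}
round 2:
  S→a A: FOLLOW(A) ⊇ FOLLOW(S) ⊇ {$,a,b}; new: +{b}
  S→a B: FOLLOW(B) ⊇ FOLLOW(S) ⊇ {$,a,b}; new: +{b}
  FOLLOW[S]={$,a,b}  FOLLOW[A]={$,a,b}  FOLLOW[B]={$,a,b}
round 3: done
  FOLLOW[S]={$,a,b}  FOLLOW[A]={$,a,b}  FOLLOW[B]={$,a,b}

FOLLOW(S) = ["$", "a", "b"]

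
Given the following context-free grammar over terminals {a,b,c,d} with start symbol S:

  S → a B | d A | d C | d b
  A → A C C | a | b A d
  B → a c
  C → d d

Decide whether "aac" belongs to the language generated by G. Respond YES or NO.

Convert to CNF:
  S -> T1 A | T1 C | T1 T0 | T2 B
  A -> A X4 | T0 X5 | a
  B -> T2 T3
  C -> T1 T1
  T0 -> b
  T1 -> d
  T2 -> a
  T3 -> c
  X4 -> C C
  X5 -> A T1

Fill CYK table bottom-up:
  T[0,0] 'a' = {A,T2}  orig:{A}
  T[1,1] 'a' = {A,T2}  orig:{A}
  T[2,2] 'c' = {T3}  orig:{}
  T[0,1] 'aa' = ∅
  T[1,2] 'ac' = {B}
  T[0,2] 'aac' = {S}

S ∈ T[0,2] ⇒ YES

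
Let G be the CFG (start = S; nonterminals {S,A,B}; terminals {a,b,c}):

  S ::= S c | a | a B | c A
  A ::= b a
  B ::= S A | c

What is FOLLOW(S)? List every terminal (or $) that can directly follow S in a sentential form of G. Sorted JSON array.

FIRST iteration:
iter 1:
  A via A→b a: +{b}
  B via B→c: +{c}
  S via S→a: +{a}
  S via S→c A: +{c}
  FIRST[S]={a,c}  FIRST[A]={b}  FIRST[B]={c}
iter 2:
  B via B→S A: +{a}
  FIRST[S]={a,c}  FIRST[A]={b}  FIRST[B]={a,c}
iter 3: (stable)
  FIRST[S]={a,c}  FIRST[A]={b}  FIRST[B]={a,c}

FOLLOW sets:
FOLLOW(S) := {$}
round 1:
  B→S A: FOLLOW(S) ⊇ FIRST(A) = {b}; new: +{b}
  S→S c: FOLLOW(S) ⊇ FIRST(c) = {c}; new: +{c}
  S→a B: FOLLOW(B) ⊇ FOLLOW(S) ⊇ {$,b,c}; new: +{$,b,c}
  S→c A: FOLLOW(A) ⊇ FOLLOW(S) ⊇ {$,b,c}; new: +{$,b,c}
  FOLLOW(S)={$,b,c}  FOLLOW(A)={$,b,c}  FOLLOW(B)={$,b,c}
round 2: (stable)
  FOLLOW(S)={$,b,c}  FOLLOW(A)={$,b,c}  FOLLOW(B)={$,b,c}

FOLLOW(S) = ["$", "b", "c"]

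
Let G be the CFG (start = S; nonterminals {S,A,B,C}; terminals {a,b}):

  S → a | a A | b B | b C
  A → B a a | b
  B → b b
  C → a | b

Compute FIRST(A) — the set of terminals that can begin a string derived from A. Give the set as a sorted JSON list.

FIRST sets, iterate to fixpoint:
round 1:
  A via A→b: +{b}
  B via B→b b: +{b}
  C via C→a: +{a}
  C via C→b: +{b}
  S via S→a: +{a}
  S via S→b B: +{b}
  S: {a,b}  A: {b}  B: {b}  C: {a,b}
round 2: (no change)
  S: {a,b}  A: {b}  B: {b}  C: {a,b}

FIRST(A) = ["b"]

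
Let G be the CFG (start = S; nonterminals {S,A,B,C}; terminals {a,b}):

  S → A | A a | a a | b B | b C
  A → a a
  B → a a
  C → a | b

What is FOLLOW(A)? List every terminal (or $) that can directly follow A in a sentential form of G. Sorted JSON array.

FIRST sets, iterate to fixpoint:
iter 1:
  A via A→a a: +{a}
  B via B→a a: +{a}
  C via C→a: +{a}
  C via C→b: +{b}
  S via S→A: +{a}
  S via S→b B: +{b}
  S: {a,b}  A: {a}  B: {a}  C: {a,b}
iter 2: (no change)
  S: {a,b}  A: {a}  B: {a}  C: {a,b}

FOLLOW iteration:
seed FOLLOW(S) with $
[1]
  S→A: FOLLOW(A) ⊇ FOLLOW(S) ⊇ {$}; new: +{$}
  S→A a: FOLLOW(A) ⊇ FIRST(a) = {a}; new: +{a}
  S→b B: FOLLOW(B) ⊇ FOLLOW(S) ⊇ {$}; new: +{$}
  S→b C: FOLLOW(C) ⊇ FOLLOW(S) ⊇ {$}; new: +{$}
  S: {$}  A: {$,a}  B: {$}  C: {$}
[2] done
  S: {$}  A: {$,a}  B: {$}  C: {$}

FOLLOW(A) = ["$", "a"]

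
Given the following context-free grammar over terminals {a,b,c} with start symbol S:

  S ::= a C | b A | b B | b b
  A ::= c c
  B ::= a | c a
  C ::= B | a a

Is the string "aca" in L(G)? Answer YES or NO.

CNF form of G:
  S -> T1 C | T2 A | T2 B | T2 T2
  A -> T0 T0
  B -> T0 T1 | a
  C -> T0 T1 | T1 T1 | a
  T0 -> c
  T1 -> a
  T2 -> b

CYK table (by increasing span):
  [0..0]={B,C,T1}  "a"  orig:{B,C}
  [1..1]={T0}  "c"  orig:{}
  [2..2]={B,C,T1}  "a"  orig:{B,C}
  [0..1]=∅  "ac"
  [1..2]={B,C}  "ca"
  [0..2]={S}  "aca"

S ∈ T[0,2] ⇒ YES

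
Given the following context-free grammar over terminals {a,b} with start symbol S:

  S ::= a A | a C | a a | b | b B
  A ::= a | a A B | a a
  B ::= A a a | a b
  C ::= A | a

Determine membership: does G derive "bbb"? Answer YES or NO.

CNF form of G:
  S -> T0 A | T0 C | T0 T0 | T1 B | b
  A -> T0 T0 | T0 X2 | a
  B -> A X3 | T0 T1
  C -> T0 T0 | T0 X4 | a
  T0 -> a
  T1 -> b
  X2 -> A B
  X3 -> T0 T0
  X4 -> A B

Fill CYK table bottom-up:
  T[0,0] 'b' = {S,T1}  orig:{S}
  T[1,1] 'b' = {S,T1}  orig:{S}
  T[2,2] 'b' = {S,T1}  orig:{S}
  T[0,1] 'bb' = ∅
  T[1,2] 'bb' = ∅
  T[0,2] 'bbb' = ∅

S ∉ T[0,2] ⇒ NO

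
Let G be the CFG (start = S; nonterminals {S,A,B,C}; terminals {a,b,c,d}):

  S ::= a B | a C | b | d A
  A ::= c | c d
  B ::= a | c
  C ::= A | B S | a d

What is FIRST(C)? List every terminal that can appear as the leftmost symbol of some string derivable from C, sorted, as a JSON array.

FIRST sets, iterate to fixpoint:
iter 1:
  A via A→c: +{c}
  B via B→a: +{a}
  B via B→c: +{c}
  C via C→A: +{c}
  C via C→B S: +{a}
  S via S→a B: +{a}
  S via S→b: +{b}
  S via S→d A: +{d}
  S: {a,b,d}  A: {c}  B: {a,c}  C: {a,c}
iter 2: (no change)
  S: {a,b,d}  A: {c}  B: {a,c}  C: {a,c}

FIRST(C) = ["a", "c"]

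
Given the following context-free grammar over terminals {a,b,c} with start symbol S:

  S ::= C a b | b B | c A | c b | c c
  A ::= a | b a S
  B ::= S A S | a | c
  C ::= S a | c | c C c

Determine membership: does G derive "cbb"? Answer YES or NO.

CNF form of G:
  S -> C X6 | T0 B | T2 A | T2 T0 | T2 T2
  A -> T0 X3 | a
  B -> S X4 | a | c
  C -> S T1 | T2 X5 | c
  T0 -> b
  T1 -> a
  T2 -> c
  X3 -> T1 S
  X4 -> A S
  X5 -> C T2
  X6 -> T1 T0

CYK table (by increasing span):
  cell(0,0) c: {B,C,T2}  orig:{B,C}
  cell(1,1) b: {T0}  orig:{}
  cell(2,2) b: {T0}  orig:{}
  cell(0,1) cb: {S}
  cell(1,2) bb: ∅
  cell(0,2) cbb: ∅

S ∉ T[0,2] ⇒ NO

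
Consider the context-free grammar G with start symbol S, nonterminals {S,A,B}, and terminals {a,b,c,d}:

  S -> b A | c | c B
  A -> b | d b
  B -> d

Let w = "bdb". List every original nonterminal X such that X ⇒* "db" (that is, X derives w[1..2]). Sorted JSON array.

CNF form of G:
  S -> T1 A | T2 B | c
  A -> T0 T1 | b
  B -> d
  T0 -> d
  T1 -> b
  T2 -> c

CYK fill, restricted to cells inside w[1..2]:
  T[1,1] 'd' = {B,T0}  orig:{B}
  T[2,2] 'b' = {A,T1}  orig:{A}
  T[1,2] 'db' = {A}

Original NTs in T[1,2] deriving "db": ["A"]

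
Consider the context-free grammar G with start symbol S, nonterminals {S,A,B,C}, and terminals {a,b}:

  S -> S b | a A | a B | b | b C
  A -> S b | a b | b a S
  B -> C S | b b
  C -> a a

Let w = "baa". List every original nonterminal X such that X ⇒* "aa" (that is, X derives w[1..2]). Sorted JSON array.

CNF form of G:
  S -> S T0 | T0 C | T1 A | T1 B | b
  A -> S T0 | T0 X2 | T1 T0
  B -> C S | T0 T0
  C -> T1 T1
  T0 -> b
  T1 -> a
  X2 -> T1 S

CYK fill — only the sub-triangle for w[1..2]:
  T[1,1] 'a' = {T1}  orig:{}
  T[2,2] 'a' = {T1}  orig:{}
  T[1,2] 'aa' = {C}

Original NTs in T[1,2] deriving "aa": ["C"]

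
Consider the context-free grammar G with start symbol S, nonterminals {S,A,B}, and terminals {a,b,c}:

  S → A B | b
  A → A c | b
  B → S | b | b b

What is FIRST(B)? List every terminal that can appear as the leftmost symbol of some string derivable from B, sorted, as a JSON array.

Compute FIRST by fixpoint:
pass 1:
  A via A→b: +{b}
  B via B→b: +{b}
  S via S→A B: +{b}
  FIRST[S]={b}  FIRST[A]={b}  FIRST[B]={b}
pass 2: — fixpoint
  FIRST[S]={b}  FIRST[A]={b}  FIRST[B]={b}

FIRST(B) = ["b"]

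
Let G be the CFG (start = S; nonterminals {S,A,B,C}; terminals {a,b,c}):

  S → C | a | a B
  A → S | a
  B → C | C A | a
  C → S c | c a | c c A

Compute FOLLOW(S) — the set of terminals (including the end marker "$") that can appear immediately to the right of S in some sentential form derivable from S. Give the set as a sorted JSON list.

Compute FIRST by fixpoint:
round 1:
  A via A→a: +{a}
  B via B→a: +{a}
  C via C→c a: +{c}
  S via S→C: +{c}
  S via S→a: +{a}
  S: {a,c}  A: {a}  B: {a}  C: {c}
round 2:
  A via A→S: +{c}
  B via B→C: +{c}
  C via C→S c: +{a}
  S: {a,c}  A: {a,c}  B: {a,c}  C: {a,c}
round 3: done
  S: {a,c}  A: {a,c}  B: {a,c}  C: {a,c}

FOLLOW sets:
FOLLOW(S) := {$}
iter 1:
  B→C A: FOLLOW(C) ⊇ FIRST(A) = {a,c}; new: +{a,c}
  C→S c: FOLLOW(S) ⊇ FIRST(c) = {c}; new: +{c}
  C→c c A: FOLLOW(A) ⊇ FOLLOW(C) ⊇ {a,c}; new: +{a,c}
  S→C: FOLLOW(C) ⊇ FOLLOW(S) ⊇ {$,c}; new: +{$}
  S→a B: FOLLOW(B) ⊇ FOLLOW(S) ⊇ {$,c}; new: +{$,c}
  FOLLOW(S)={$,c}  FOLLOW(A)={a,c}  FOLLOW(B)={$,c}  FOLLOW(C)={$,a,c}
iter 2:
  A→S: FOLLOW(S) ⊇ FOLLOW(A) ⊇ {a,c}; new: +{a}
  B→C A: FOLLOW(A) ⊇ FOLLOW(B) ⊇ {$,c}; new: +{$}
  S→a B: FOLLOW(B) ⊇ FOLLOW(S) ⊇ {$,a,c}; new: +{a}
  FOLLOW(S)={$,a,c}  FOLLOW(A)={$,a,c}  FOLLOW(B)={$,a,c}  FOLLOW(C)={$,a,c}
iter 3: (no change)
  FOLLOW(S)={$,a,c}  FOLLOW(A)={$,a,c}  FOLLOW(B)={$,a,c}  FOLLOW(C)={$,a,c}

FOLLOW(S) = ["$", "a", "c"]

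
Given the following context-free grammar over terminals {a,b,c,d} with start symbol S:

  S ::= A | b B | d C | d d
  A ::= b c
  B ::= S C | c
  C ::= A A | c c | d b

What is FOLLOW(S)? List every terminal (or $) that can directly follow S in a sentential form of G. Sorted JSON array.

FIRST iteration:
pass 1:
  A via A→b c: +{b}
  B via B→c: +{c}
  C via C→A A: +{b}
  C via C→c c: +{c}
  C via C→d b: +{d}
  S via S→A: +{b}
  S via S→d C: +{d}
  FIRST[S]={b,d}  FIRST[A]={b}  FIRST[B]={c}  FIRST[C]={b,c,d}
pass 2:
  B via B→S C: +{b,d}
  FIRST[S]={b,d}  FIRST[A]={b}  FIRST[B]={b,c,d}  FIRST[C]={b,c,d}
pass 3: (stable)
  FIRST[S]={b,d}  FIRST[A]={b}  FIRST[B]={b,c,d}  FIRST[C]={b,c,d}

FOLLOW sets:
seed FOLLOW(S) with $
round 1:
  B→S C: FOLLOW(S) ⊇ FIRST(C) = {b,c,d}; new: +{b,c,d}
  C→A A: FOLLOW(A) ⊇ FIRST(A) = {b}; new: +{b}
  S→A: FOLLOW(A) ⊇ FOLLOW(S) ⊇ {$,b,c,d}; new: +{$,c,d}
  S→b B: FOLLOW(B) ⊇ FOLLOW(S) ⊇ {$,b,c,d}; new: +{$,b,c,d}
  S→d C: FOLLOW(C) ⊇ FOLLOW(S) ⊇ {$,b,c,d}; new: +{$,b,c,d}
  S: {$,b,c,d}  A: {$,b,c,d}  B: {$,b,c,d}  C: {$,b,c,d}
round 2: (stable)
  S: {$,b,c,d}  A: {$,b,c,d}  B: {$,b,c,d}  C: {$,b,c,d}

FOLLOW(S) = ["$", "b", "c", "d"]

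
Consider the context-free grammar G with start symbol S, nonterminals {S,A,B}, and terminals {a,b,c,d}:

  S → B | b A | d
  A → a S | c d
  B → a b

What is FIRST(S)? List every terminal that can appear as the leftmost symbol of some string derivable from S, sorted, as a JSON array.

FIRST iteration:
[1]
  A via A→a S: +{a}
  A via A→c d: +{c}
  B via B→a b: +{a}
  S via S→B: +{a}
  S via S→b A: +{b}
  S via S→d: +{d}
  FIRST(S)={a,b,d}  FIRST(A)={a,c}  FIRST(B)={a}
[2] done
  FIRST(S)={a,b,d}  FIRST(A)={a,c}  FIRST(B)={a}

FIRST(S) = ["a", "b", "d"]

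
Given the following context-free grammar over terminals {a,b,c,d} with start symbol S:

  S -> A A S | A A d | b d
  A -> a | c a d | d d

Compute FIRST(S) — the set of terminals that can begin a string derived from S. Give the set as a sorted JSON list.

FIRST sets, iterate to fixpoint:
round 1:
  A via A→a: +{a}
  A via A→c a d: +{c}
  A via A→d d: +{d}
  S via S→A A S: +{a,c,d}
  S via S→b d: +{b}
  FIRST[S]={a,b,c,d}  FIRST[A]={a,c,d}
round 2: done
  FIRST[S]={a,b,c,d}  FIRST[A]={a,c,d}

FIRST(S) = ["a", "b", "c", "d"]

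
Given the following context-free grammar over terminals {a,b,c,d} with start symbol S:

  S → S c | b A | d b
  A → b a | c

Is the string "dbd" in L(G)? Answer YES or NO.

CNF form of G:
  S -> S T2 | T0 A | T3 T0
  A -> T0 T1 | c
  T0 -> b
  T1 -> a
  T2 -> c
  T3 -> d

CYK table (by increasing span):
  T[0,0] 'd' = {T3}  orig:{}
  T[1,1] 'b' = {T0}  orig:{}
  T[2,2] 'd' = {T3}  orig:{}
  T[0,1] 'db' = {S}
  T[1,2] 'bd' = ∅
  T[0,2] 'dbd' = ∅

S ∉ T[0,2] ⇒ NO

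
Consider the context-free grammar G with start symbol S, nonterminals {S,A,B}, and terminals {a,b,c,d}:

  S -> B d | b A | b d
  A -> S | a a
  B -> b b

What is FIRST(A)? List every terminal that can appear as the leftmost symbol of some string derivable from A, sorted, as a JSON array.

Compute FIRST by fixpoint:
round 1:
  A via A→a a: +{a}
  B via B→b b: +{b}
  S via S→B d: +{b}
  S: {b}  A: {a}  B: {b}
round 2:
  A via A→S: +{b}
  S: {b}  A: {a,b}  B: {b}
round 3: done
  S: {b}  A: {a,b}  B: {b}

FIRST(A) = ["a", "b"]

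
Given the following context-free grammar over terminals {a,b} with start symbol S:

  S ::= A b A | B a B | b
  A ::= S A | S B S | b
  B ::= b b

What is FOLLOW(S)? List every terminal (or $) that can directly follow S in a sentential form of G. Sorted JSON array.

FIRST iteration:
[1]
  A via A→b: +{b}
  B via B→b b: +{b}
  S via S→A b A: +{b}
  FIRST(S)={b}  FIRST(A)={b}  FIRST(B)={b}
[2] done
  FIRST(S)={b}  FIRST(A)={b}  FIRST(B)={b}

FOLLOW sets:
initialize: $ ∈ FOLLOW(S)
iter 1:
  A→S A: FOLLOW(S) ⊇ FIRST(A) = {b}; new: +{b}
  A→S B S: FOLLOW(B) ⊇ FIRST(S) = {b}; new: +{b}
  S→A b A: FOLLOW(A) ⊇ FIRST(b) = {b}; new: +{b}
  S→A b A: FOLLOW(A) ⊇ FOLLOW(S) ⊇ {$,b}; new: +{$}
  S→B a B: FOLLOW(B) ⊇ FIRST(a) = {a}; new: +{a}
  S→B a B: FOLLOW(B) ⊇ FOLLOW(S) ⊇ {$,b}; new: +{$}
  S: {$,b}  A: {$,b}  B: {$,a,b}
iter 2: (stable)
  S: {$,b}  A: {$,b}  B: {$,a,b}

FOLLOW(S) = ["$", "b"]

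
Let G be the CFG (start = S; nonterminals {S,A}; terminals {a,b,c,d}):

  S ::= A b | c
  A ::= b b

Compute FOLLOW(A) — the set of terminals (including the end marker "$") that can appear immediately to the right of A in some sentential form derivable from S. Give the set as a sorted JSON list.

Compute FIRST by fixpoint:
iter 1:
  A via A→b b: +{b}
  S via S→A b: +{b}
  S via S→c: +{c}
  S: {b,c}  A: {b}
iter 2: (stable)
  S: {b,c}  A: {b}

FOLLOW iteration:
FOLLOW(S) := {$}
[1]
  S→A b: FOLLOW(A) ⊇ FIRST(b) = {b}; new: +{b}
  FOLLOW[S]={$}  FOLLOW[A]={b}
[2] (stable)
  FOLLOW[S]={$}  FOLLOW[A]={b}

FOLLOW(A) = ["b"]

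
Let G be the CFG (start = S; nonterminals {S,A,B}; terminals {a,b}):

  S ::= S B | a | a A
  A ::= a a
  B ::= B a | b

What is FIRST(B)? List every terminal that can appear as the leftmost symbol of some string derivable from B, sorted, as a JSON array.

FIRST sets, iterate to fixpoint:
round 1:
  A via A→a a: +{a}
  B via B→b: +{b}
  S via S→a: +{a}
  S: {a}  A: {a}  B: {b}
round 2: (no change)
  S: {a}  A: {a}  B: {b}

FIRST(B) = ["b"]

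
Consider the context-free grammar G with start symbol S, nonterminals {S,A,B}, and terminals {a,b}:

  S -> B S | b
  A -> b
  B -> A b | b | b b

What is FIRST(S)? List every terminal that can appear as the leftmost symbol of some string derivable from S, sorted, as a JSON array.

Compute FIRST by fixpoint:
pass 1:
  A via A→b: +{b}
  B via B→A b: +{b}
  S via S→B S: +{b}
  S: {b}  A: {b}  B: {b}
pass 2: (no change)
  S: {b}  A: {b}  B: {b}

FIRST(S) = ["b"]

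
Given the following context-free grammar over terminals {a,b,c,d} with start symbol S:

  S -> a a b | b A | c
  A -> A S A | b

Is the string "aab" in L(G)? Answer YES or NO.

Convert to CNF:
  S -> T0 X3 | T1 A | c
  A -> A X2 | b
  T0 -> a
  T1 -> b
  X2 -> S A
  X3 -> T0 T1

CYK fill:
  T[0,0] 'a' = {T0}  orig:{}
  T[1,1] 'a' = {T0}  orig:{}
  T[2,2] 'b' = {A,T1}  orig:{A}
  T[0,1] 'aa' = ∅
  T[1,2] 'ab' = {X3}  orig:{}
  T[0,2] 'aab' = {S}

S ∈ T[0,2] ⇒ YES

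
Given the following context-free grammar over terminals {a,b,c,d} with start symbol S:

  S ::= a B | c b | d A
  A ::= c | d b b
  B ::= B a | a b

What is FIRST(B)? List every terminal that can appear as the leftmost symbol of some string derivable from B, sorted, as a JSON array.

Compute FIRST by fixpoint:
pass 1:
  A via A→c: +{c}
  A via A→d b b: +{d}
  B via B→a b: +{a}
  S via S→a B: +{a}
  S via S→c b: +{c}
  S via S→d A: +{d}
  FIRST(S)={a,c,d}  FIRST(A)={c,d}  FIRST(B)={a}
pass 2: (stable)
  FIRST(S)={a,c,d}  FIRST(A)={c,d}  FIRST(B)={a}

FIRST(B) = ["a"]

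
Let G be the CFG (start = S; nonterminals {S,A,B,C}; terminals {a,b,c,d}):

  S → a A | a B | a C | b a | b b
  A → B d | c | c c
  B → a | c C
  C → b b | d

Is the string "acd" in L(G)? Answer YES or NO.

Convert to CNF:
  S -> T2 T2 | T2 T3 | T3 A | T3 B | T3 C
  A -> B T0 | T1 T1 | c
  B -> T1 C | a
  C -> T2 T2 | d
  T0 -> d
  T1 -> c
  T2 -> b
  T3 -> a

CYK fill:
  T[0,0] 'a' = {B,T3}  orig:{B}
  T[1,1] 'c' = {A,T1}  orig:{A}
  T[2,2] 'd' = {C,T0}  orig:{C}
  T[0,1] 'ac' = {S}
  T[1,2] 'cd' = {B}
  T[0,2] 'acd' = {S}

S ∈ T[0,2] ⇒ YES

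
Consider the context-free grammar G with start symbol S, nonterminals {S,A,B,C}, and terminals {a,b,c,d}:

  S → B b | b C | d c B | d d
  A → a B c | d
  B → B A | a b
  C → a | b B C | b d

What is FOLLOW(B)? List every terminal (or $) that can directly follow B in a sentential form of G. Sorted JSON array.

FIRST iteration:
[1]
  A via A→a B c: +{a}
  A via A→d: +{d}
  B via B→a b: +{a}
  C via C→a: +{a}
  C via C→b B C: +{b}
  S via S→B b: +{a}
  S via S→b C: +{b}
  S via S→d c B: +{d}
  S: {a,b,d}  A: {a,d}  B: {a}  C: {a,b}
[2] — fixpoint
  S: {a,b,d}  A: {a,d}  B: {a}  C: {a,b}

FOLLOW iteration:
initialize: $ ∈ FOLLOW(S)
pass 1:
  A→a B c: FOLLOW(B) ⊇ FIRST(c) = {c}; new: +{c}
  B→B A: FOLLOW(B) ⊇ FIRST(A) = {a,d}; new: +{a,d}
  B→B A: FOLLOW(A) ⊇ FOLLOW(B) ⊇ {a,c,d}; new: +{a,c,d}
  C→b B C: FOLLOW(B) ⊇ FIRST(C) = {a,b}; new: +{b}
  S→b C: FOLLOW(C) ⊇ FOLLOW(S) ⊇ {$}; new: +{$}
  S→d c B: FOLLOW(B) ⊇ FOLLOW(S) ⊇ {$}; new: +{$}
  FOLLOW[S]={$}  FOLLOW[A]={a,c,d}  FOLLOW[B]={$,a,b,c,d}  FOLLOW[C]={$}
pass 2:
  B→B A: FOLLOW(A) ⊇ FOLLOW(B) ⊇ {$,a,b,c,d}; new: +{$,b}
  FOLLOW[S]={$}  FOLLOW[A]={$,a,b,c,d}  FOLLOW[B]={$,a,b,c,d}  FOLLOW[C]={$}
pass 3: done
  FOLLOW[S]={$}  FOLLOW[A]={$,a,b,c,d}  FOLLOW[B]={$,a,b,c,d}  FOLLOW[C]={$}

FOLLOW(B) = ["$", "a", "b", "c", "d"]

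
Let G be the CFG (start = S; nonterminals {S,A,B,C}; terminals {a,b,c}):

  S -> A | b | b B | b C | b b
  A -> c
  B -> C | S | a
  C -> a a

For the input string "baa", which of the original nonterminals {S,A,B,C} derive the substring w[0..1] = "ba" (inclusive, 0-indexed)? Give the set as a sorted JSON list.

CNF form of G:
  S -> T1 B | T1 C | T1 T1 | b | c
  A -> c
  B -> T0 T0 | T1 B | T1 C | T1 T1 | a | b | c
  C -> T0 T0
  T0 -> a
  T1 -> b

CYK fill (cells [i..j] with 0 ≤ i ≤ j ≤ 1 only):
  T[0,0] 'b' = {B,S,T1}  orig:{B,S}
  T[1,1] 'a' = {B,T0}  orig:{B}
  T[0,1] 'ba' = {B,S}

Original NTs in T[0,1] deriving "ba": ["B", "S"]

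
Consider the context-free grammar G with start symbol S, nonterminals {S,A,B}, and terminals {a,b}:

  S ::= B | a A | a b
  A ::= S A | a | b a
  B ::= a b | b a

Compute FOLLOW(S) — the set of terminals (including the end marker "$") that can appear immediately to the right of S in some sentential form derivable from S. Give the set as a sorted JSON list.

Compute FIRST by fixpoint:
pass 1:
  A via A→a: +{a}
  A via A→b a: +{b}
  B via B→a b: +{a}
  B via B→b a: +{b}
  S via S→B: +{a,b}
  FIRST(S)={a,b}  FIRST(A)={a,b}  FIRST(B)={a,b}
pass 2: (stable)
  FIRST(S)={a,b}  FIRST(A)={a,b}  FIRST(B)={a,b}

Compute FOLLOW by fixpoint:
seed FOLLOW(S) with $
pass 1:
  A→S A: FOLLOW(S) ⊇ FIRST(A) = {a,b}; new: +{a,b}
  S→B: FOLLOW(B) ⊇ FOLLOW(S) ⊇ {$,a,b}; new: +{$,a,b}
  S→a A: FOLLOW(A) ⊇ FOLLOW(S) ⊇ {$,a,b}; new: +{$,a,b}
  S: {$,a,b}  A: {$,a,b}  B: {$,a,b}
pass 2: done
  S: {$,a,b}  A: {$,a,b}  B: {$,a,b}

FOLLOW(S) = ["$", "a", "b"]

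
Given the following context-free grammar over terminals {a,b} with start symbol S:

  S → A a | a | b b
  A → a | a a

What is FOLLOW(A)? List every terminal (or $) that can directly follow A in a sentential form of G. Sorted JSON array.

FIRST iteration:
iter 1:
  A via A→a: +{a}
  S via S→A a: +{a}
  S via S→b b: +{b}
  FIRST[S]={a,b}  FIRST[A]={a}
iter 2: done
  FIRST[S]={a,b}  FIRST[A]={a}

FOLLOW sets:
FOLLOW(S) := {$}
pass 1:
  S→A a: FOLLOW(A) ⊇ FIRST(a) = {a}; new: +{a}
  FOLLOW[S]={$}  FOLLOW[A]={a}
pass 2: (no change)
  FOLLOW[S]={$}  FOLLOW[A]={a}

FOLLOW(A) = ["a"]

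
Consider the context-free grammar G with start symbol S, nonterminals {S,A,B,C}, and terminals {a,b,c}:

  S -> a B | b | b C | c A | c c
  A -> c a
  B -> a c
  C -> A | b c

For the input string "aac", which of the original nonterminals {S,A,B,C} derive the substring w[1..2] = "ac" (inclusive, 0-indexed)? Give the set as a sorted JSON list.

Convert to CNF:
  S -> T0 A | T0 T0 | T1 B | T2 C | b
  A -> T0 T1
  B -> T1 T0
  C -> T0 T1 | T2 T0
  T0 -> c
  T1 -> a
  T2 -> b

CYK fill, restricted to cells inside w[1..2]:
  [1..1]={T1}  "a"  orig:{}
  [2..2]={T0}  "c"  orig:{}
  [1..2]={B}  "ac"

Original NTs in T[1,2] deriving "ac": ["B"]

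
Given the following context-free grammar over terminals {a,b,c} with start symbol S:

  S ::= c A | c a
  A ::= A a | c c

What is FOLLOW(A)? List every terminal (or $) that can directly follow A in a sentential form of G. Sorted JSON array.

FIRST sets, iterate to fixpoint:
round 1:
  A via A→c c: +{c}
  S via S→c A: +{c}
  FIRST(S)={c}  FIRST(A)={c}
round 2: — fixpoint
  FIRST(S)={c}  FIRST(A)={c}

Compute FOLLOW by fixpoint:
FOLLOW(S) := {$}
round 1:
  A→A a: FOLLOW(A) ⊇ FIRST(a) = {a}; new: +{a}
  S→c A: FOLLOW(A) ⊇ FOLLOW(S) ⊇ {$}; new: +{$}
  S: {$}  A: {$,a}
round 2: done
  S: {$}  A: {$,a}

FOLLOW(A) = ["$", "a"]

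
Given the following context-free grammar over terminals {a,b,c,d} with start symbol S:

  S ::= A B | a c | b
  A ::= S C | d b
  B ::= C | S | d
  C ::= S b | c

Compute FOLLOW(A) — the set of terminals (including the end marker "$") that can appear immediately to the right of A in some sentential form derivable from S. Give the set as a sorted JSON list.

FIRST iteration:
round 1:
  A via A→d b: +{d}
  B via B→d: +{d}
  C via C→c: +{c}
  S via S→A B: +{d}
  S via S→a c: +{a}
  S via S→b: +{b}
  FIRST(S)={a,b,d}  FIRST(A)={d}  FIRST(B)={d}  FIRST(C)={c}
round 2:
  A via A→S C: +{a,b}
  B via B→C: +{c}
  B via B→S: +{a,b}
  C via C→S b: +{a,b,d}
  FIRST(S)={a,b,d}  FIRST(A)={a,b,d}  FIRST(B)={a,b,c,d}  FIRST(C)={a,b,c,d}
round 3: (no change)
  FIRST(S)={a,b,d}  FIRST(A)={a,b,d}  FIRST(B)={a,b,c,d}  FIRST(C)={a,b,c,d}

Compute FOLLOW by fixpoint:
seed FOLLOW(S) with $
iter 1:
  A→S C: FOLLOW(S) ⊇ FIRST(C) = {a,b,c,d}; new: +{a,b,c,d}
  S→A B: FOLLOW(A) ⊇ FIRST(B) = {a,b,c,d}; new: +{a,b,c,d}
  S→A B: FOLLOW(B) ⊇ FOLLOW(S) ⊇ {$,a,b,c,d}; new: +{$,a,b,c,d}
  FOLLOW[S]={$,a,b,c,d}  FOLLOW[A]={a,b,c,d}  FOLLOW[B]={$,a,b,c,d}  FOLLOW[C]={}
iter 2:
  A→S C: FOLLOW(C) ⊇ FOLLOW(A) ⊇ {a,b,c,d}; new: +{a,b,c,d}
  B→C: FOLLOW(C) ⊇ FOLLOW(B) ⊇ {$,a,b,c,d}; new: +{$}
  FOLLOW[S]={$,a,b,c,d}  FOLLOW[A]={a,b,c,d}  FOLLOW[B]={$,a,b,c,d}  FOLLOW[C]={$,a,b,c,d}
iter 3: done
  FOLLOW[S]={$,a,b,c,d}  FOLLOW[A]={a,b,c,d}  FOLLOW[B]={$,a,b,c,d}  FOLLOW[C]={$,a,b,c,d}

FOLLOW(A) = ["a", "b", "c", "d"]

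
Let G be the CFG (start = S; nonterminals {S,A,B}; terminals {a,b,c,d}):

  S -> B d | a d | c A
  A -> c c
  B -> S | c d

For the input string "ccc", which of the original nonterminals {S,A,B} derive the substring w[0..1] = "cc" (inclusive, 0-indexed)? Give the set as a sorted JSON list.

CNF form of G:
  S -> B T1 | T0 A | T2 T1
  A -> T0 T0
  B -> B T1 | T0 A | T0 T1 | T2 T1
  T0 -> c
  T1 -> d
  T2 -> a

CYK fill, restricted to cells inside w[0..1]:
  cell(0,0) c: {T0}  orig:{}
  cell(1,1) c: {T0}  orig:{}
  cell(0,1) cc: {A}

Original NTs in T[0,1] deriving "cc": ["A"]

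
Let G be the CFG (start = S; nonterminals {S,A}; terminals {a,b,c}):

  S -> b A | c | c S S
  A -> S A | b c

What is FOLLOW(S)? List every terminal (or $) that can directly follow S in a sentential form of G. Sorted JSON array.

Compute FIRST by fixpoint:
iter 1:
  A via A→b c: +{b}
  S via S→b A: +{b}
  S via S→c: +{c}
  FIRST(S)={b,c}  FIRST(A)={b}
iter 2:
  A via A→S A: +{c}
  FIRST(S)={b,c}  FIRST(A)={b,c}
iter 3: — fixpoint
  FIRST(S)={b,c}  FIRST(A)={b,c}

FOLLOW iteration:
FOLLOW(S) := {$}
pass 1:
  A→S A: FOLLOW(S) ⊇ FIRST(A) = {b,c}; new: +{b,c}
  S→b A: FOLLOW(A) ⊇ FOLLOW(S) ⊇ {$,b,c}; new: +{$,b,c}
  FOLLOW[S]={$,b,c}  FOLLOW[A]={$,b,c}
pass 2: (no change)
  FOLLOW[S]={$,b,c}  FOLLOW[A]={$,b,c}

FOLLOW(S) = ["$", "b", "c"]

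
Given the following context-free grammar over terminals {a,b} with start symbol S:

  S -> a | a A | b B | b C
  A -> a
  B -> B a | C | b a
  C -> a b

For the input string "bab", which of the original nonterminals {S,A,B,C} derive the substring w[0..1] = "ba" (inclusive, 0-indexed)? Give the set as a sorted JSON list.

Convert to CNF:
  S -> T0 A | T1 B | T1 C | a
  A -> a
  B -> B T0 | T0 T1 | T1 T0
  C -> T0 T1
  T0 -> a
  T1 -> b

CYK table (by increasing span) (cells [i..j] with 0 ≤ i ≤ j ≤ 1 only):
  [0..0]={T1}  "b"  orig:{}
  [1..1]={A,S,T0}  "a"  orig:{A,S}
  [0..1]={B}  "ba"

Original NTs in T[0,1] deriving "ba": ["B"]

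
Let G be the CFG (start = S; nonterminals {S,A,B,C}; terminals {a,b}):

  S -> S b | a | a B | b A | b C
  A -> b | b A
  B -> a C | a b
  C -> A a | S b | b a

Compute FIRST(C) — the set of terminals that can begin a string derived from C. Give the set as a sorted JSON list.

FIRST sets, iterate to fixpoint:
[1]
  A via A→b: +{b}
  B via B→a C: +{a}
  C via C→A a: +{b}
  S via S→a: +{a}
  S via S→b A: +{b}
  FIRST[S]={a,b}  FIRST[A]={b}  FIRST[B]={a}  FIRST[C]={b}
[2]
  C via C→S b: +{a}
  FIRST[S]={a,b}  FIRST[A]={b}  FIRST[B]={a}  FIRST[C]={a,b}
[3] — fixpoint
  FIRST[S]={a,b}  FIRST[A]={b}  FIRST[B]={a}  FIRST[C]={a,b}

FIRST(C) = ["a", "b"]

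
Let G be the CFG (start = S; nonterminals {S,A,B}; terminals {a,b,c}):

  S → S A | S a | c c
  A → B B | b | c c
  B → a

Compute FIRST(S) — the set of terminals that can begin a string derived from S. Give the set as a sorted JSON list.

Compute FIRST by fixpoint:
round 1:
  A via A→b: +{b}
  A via A→c c: +{c}
  B via B→a: +{a}
  S via S→c c: +{c}
  S: {c}  A: {b,c}  B: {a}
round 2:
  A via A→B B: +{a}
  S: {c}  A: {a,b,c}  B: {a}
round 3: — fixpoint
  S: {c}  A: {a,b,c}  B: {a}

FIRST(S) = ["c"]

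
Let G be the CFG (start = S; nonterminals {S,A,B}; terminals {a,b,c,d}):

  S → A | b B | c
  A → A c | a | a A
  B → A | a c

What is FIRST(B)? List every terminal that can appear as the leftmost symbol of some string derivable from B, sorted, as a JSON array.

FIRST iteration:
[1]
  A via A→a: +{a}
  B via B→A: +{a}
  S via S→A: +{a}
  S via S→b B: +{b}
  S via S→c: +{c}
  S: {a,b,c}  A: {a}  B: {a}
[2] (stable)
  S: {a,b,c}  A: {a}  B: {a}

FIRST(B) = ["a"]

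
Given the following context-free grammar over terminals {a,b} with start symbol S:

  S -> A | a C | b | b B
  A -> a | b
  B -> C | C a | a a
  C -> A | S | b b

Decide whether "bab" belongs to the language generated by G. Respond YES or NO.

CNF form of G:
  S -> T0 C | T1 B | a | b
  A -> a | b
  B -> C T0 | T0 C | T0 T0 | T1 B | T1 T1 | a | b
  C -> T0 C | T1 B | T1 T1 | a | b
  T0 -> a
  T1 -> b

Fill CYK table bottom-up:
  T[0,0] 'b' = {A,B,C,S,T1}  orig:{A,B,C,S}
  T[1,1] 'a' = {A,B,C,S,T0}  orig:{A,B,C,S}
  T[2,2] 'b' = {A,B,C,S,T1}  orig:{A,B,C,S}
  T[0,1] 'ba' = {B,C,S}
  T[1,2] 'ab' = {B,C,S}
  T[0,2] 'bab' = {B,C,S}

S ∈ T[0,2] ⇒ YES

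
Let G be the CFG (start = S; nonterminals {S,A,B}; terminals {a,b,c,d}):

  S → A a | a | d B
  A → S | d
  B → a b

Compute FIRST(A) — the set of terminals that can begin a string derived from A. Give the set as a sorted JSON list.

Compute FIRST by fixpoint:
iter 1:
  A via A→d: +{d}
  B via B→a b: +{a}
  S via S→A a: +{d}
  S via S→a: +{a}
  S: {a,d}  A: {d}  B: {a}
iter 2:
  A via A→S: +{a}
  S: {a,d}  A: {a,d}  B: {a}
iter 3: (stable)
  S: {a,d}  A: {a,d}  B: {a}

FIRST(A) = ["a", "d"]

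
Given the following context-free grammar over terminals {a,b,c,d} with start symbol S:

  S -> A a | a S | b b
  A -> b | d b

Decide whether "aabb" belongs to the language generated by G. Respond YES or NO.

CNF form of G:
  S -> A T2 | T1 T1 | T2 S
  A -> T0 T1 | b
  T0 -> d
  T1 -> b
  T2 -> a

CYK fill:
  cell(0,0) a: {T2}  orig:{}
  cell(1,1) a: {T2}  orig:{}
  cell(2,2) b: {A,T1}  orig:{A}
  cell(3,3) b: {A,T1}  orig:{A}
  cell(0,1) aa: ∅
  cell(1,2) ab: ∅
  cell(2,3) bb: {S}
  cell(0,2) aab: ∅
  cell(1,3) abb: {S}
  cell(0,3) aabb: {S}

S ∈ T[0,3] ⇒ YES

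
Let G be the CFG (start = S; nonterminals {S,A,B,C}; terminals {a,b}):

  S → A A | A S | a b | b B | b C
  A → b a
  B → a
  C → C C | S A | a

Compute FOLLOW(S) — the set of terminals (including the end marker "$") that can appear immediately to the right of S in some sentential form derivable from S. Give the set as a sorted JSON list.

Compute FIRST by fixpoint:
iter 1:
  A via A→b a: +{b}
  B via B→a: +{a}
  C via C→a: +{a}
  S via S→A A: +{b}
  S via S→a b: +{a}
  S: {a,b}  A: {b}  B: {a}  C: {a}
iter 2:
  C via C→S A: +{b}
  S: {a,b}  A: {b}  B: {a}  C: {a,b}
iter 3: (no change)
  S: {a,b}  A: {b}  B: {a}  C: {a,b}

FOLLOW iteration:
initialize: $ ∈ FOLLOW(S)
[1]
  C→C C: FOLLOW(C) ⊇ FIRST(C) = {a,b}; new: +{a,b}
  C→S A: FOLLOW(S) ⊇ FIRST(A) = {b}; new: +{b}
  C→S A: FOLLOW(A) ⊇ FOLLOW(C) ⊇ {a,b}; new: +{a,b}
  S→A A: FOLLOW(A) ⊇ FOLLOW(S) ⊇ {$,b}; new: +{$}
  S→b B: FOLLOW(B) ⊇ FOLLOW(S) ⊇ {$,b}; new: +{$,b}
  S→b C: FOLLOW(C) ⊇ FOLLOW(S) ⊇ {$,b}; new: +{$}
  S: {$,b}  A: {$,a,b}  B: {$,b}  C: {$,a,b}
[2] (stable)
  S: {$,b}  A: {$,a,b}  B: {$,b}  C: {$,a,b}

FOLLOW(S) = ["$", "b"]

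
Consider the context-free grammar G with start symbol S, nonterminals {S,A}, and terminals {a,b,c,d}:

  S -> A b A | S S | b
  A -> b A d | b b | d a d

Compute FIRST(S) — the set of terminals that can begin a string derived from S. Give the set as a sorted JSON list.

FIRST iteration:
iter 1:
  A via A→b A d: +{b}
  A via A→d a d: +{d}
  S via S→A b A: +{b,d}
  S: {b,d}  A: {b,d}
iter 2: done
  S: {b,d}  A: {b,d}

FIRST(S) = ["b", "d"]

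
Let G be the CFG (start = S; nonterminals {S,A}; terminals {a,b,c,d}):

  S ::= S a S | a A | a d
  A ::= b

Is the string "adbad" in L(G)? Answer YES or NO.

CNF form of G:
  S -> S X2 | T0 A | T0 T1
  A -> b
  T0 -> a
  T1 -> d
  X2 -> T0 S

Fill CYK table bottom-up:
  cell(0,0) a: {T0}  orig:{}
  cell(1,1) d: {T1}  orig:{}
  cell(2,2) b: {A}
  cell(3,3) a: {T0}  orig:{}
  cell(4,4) d: {T1}  orig:{}
  cell(0,1) ad: {S}
  cell(1,2) db: ∅
  cell(2,3) ba: ∅
  cell(3,4) ad: {S}
  cell(0,2) adb: ∅
  cell(1,3) dba: ∅
  cell(2,4) bad: ∅
  cell(0,3) adba: ∅
  cell(1,4) dbad: ∅
  cell(0,4) adbad: ∅

S ∉ T[0,4] ⇒ NO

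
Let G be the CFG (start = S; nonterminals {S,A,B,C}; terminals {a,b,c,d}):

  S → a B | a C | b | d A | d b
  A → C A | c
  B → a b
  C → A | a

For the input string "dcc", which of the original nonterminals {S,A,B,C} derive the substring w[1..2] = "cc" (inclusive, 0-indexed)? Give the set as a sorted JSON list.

Convert to CNF:
  S -> T0 B | T0 C | T2 A | T2 T1 | b
  A -> C A | c
  B -> T0 T1
  C -> C A | a | c
  T0 -> a
  T1 -> b
  T2 -> d

Fill CYK table bottom-up — only the sub-triangle for w[1..2]:
  cell(1,1) c: {A,C}
  cell(2,2) c: {A,C}
  cell(1,2) cc: {A,C}

Original NTs in T[1,2] deriving "cc": ["A", "C"]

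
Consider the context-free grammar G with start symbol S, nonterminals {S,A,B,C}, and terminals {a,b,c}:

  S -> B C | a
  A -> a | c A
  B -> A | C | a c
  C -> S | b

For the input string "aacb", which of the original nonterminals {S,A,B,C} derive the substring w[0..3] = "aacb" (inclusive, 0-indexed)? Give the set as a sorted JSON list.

CNF form of G:
  S -> B C | a
  A -> T0 A | a
  B -> B C | T0 A | T1 T0 | a | b
  C -> B C | a | b
  T0 -> c
  T1 -> a

CYK table (by increasing span), restricted to cells inside w[0..3]:
  cell(0,0) a: {A,B,C,S,T1}  orig:{A,B,C,S}
  cell(1,1) a: {A,B,C,S,T1}  orig:{A,B,C,S}
  cell(2,2) c: {T0}  orig:{}
  cell(3,3) b: {B,C}
  cell(0,1) aa: {B,C,S}
  cell(1,2) ac: {B}
  cell(2,3) cb: ∅
  cell(0,2) aac: ∅
  cell(1,3) acb: {B,C,S}
  cell(0,3) aacb: {B,C,S}

Original NTs in T[0,3] deriving "aacb": ["B", "C", "S"]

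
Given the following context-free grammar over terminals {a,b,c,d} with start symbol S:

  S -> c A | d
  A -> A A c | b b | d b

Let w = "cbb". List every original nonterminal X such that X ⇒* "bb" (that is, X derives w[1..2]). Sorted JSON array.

Convert to CNF:
  S -> T0 A | d
  A -> A X3 | T1 T1 | T2 T1
  T0 -> c
  T1 -> b
  T2 -> d
  X3 -> A T0

CYK table (by increasing span), restricted to cells inside w[1..2]:
  T[1,1] 'b' = {T1}  orig:{}
  T[2,2] 'b' = {T1}  orig:{}
  T[1,2] 'bb' = {A}

Original NTs in T[1,2] deriving "bb": ["A"]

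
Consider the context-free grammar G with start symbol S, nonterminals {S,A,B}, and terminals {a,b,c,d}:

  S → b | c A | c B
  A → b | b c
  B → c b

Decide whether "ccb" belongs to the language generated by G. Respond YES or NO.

CNF form of G:
  S -> T1 A | T1 B | b
  A -> T0 T1 | b
  B -> T1 T0
  T0 -> b
  T1 -> c

Fill CYK table bottom-up:
  T[0,0] 'c' = {T1}  orig:{}
  T[1,1] 'c' = {T1}  orig:{}
  T[2,2] 'b' = {A,S,T0}  orig:{A,S}
  T[0,1] 'cc' = ∅
  T[1,2] 'cb' = {B,S}
  T[0,2] 'ccb' = {S}

S ∈ T[0,2] ⇒ YES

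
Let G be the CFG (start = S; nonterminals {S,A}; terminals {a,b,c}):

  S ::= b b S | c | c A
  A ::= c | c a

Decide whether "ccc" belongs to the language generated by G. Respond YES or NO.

Convert to CNF:
  S -> T0 A | T2 X3 | c
  A -> T0 T1 | c
  T0 -> c
  T1 -> a
  T2 -> b
  X3 -> T2 S

CYK table (by increasing span):
  cell(0,0) c: {A,S,T0}  orig:{A,S}
  cell(1,1) c: {A,S,T0}  orig:{A,S}
  cell(2,2) c: {A,S,T0}  orig:{A,S}
  cell(0,1) cc: {S}
  cell(1,2) cc: {S}
  cell(0,2) ccc: ∅

S ∉ T[0,2] ⇒ NO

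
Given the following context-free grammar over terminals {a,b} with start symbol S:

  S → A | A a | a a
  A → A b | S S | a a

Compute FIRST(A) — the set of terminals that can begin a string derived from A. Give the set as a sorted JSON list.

Compute FIRST by fixpoint:
pass 1:
  A via A→a a: +{a}
  S via S→A: +{a}
  S: {a}  A: {a}
pass 2: done
  S: {a}  A: {a}

FIRST(A) = ["a"]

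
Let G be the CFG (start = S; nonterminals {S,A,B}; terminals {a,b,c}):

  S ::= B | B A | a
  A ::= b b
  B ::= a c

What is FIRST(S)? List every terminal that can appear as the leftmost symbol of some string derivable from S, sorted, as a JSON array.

FIRST sets, iterate to fixpoint:
iter 1:
  A via A→b b: +{b}
  B via B→a c: +{a}
  S via S→B: +{a}
  FIRST(S)={a}  FIRST(A)={b}  FIRST(B)={a}
iter 2: (stable)
  FIRST(S)={a}  FIRST(A)={b}  FIRST(B)={a}

FIRST(S) = ["a"]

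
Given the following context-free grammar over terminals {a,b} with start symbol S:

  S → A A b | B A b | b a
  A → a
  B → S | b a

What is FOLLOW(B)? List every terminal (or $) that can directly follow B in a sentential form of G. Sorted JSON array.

FIRST iteration:
iter 1:
  A via A→a: +{a}
  B via B→b a: +{b}
  S via S→A A b: +{a}
  S via S→B A b: +{b}
  FIRST(S)={a,b}  FIRST(A)={a}  FIRST(B)={b}
iter 2:
  B via B→S: +{a}
  FIRST(S)={a,b}  FIRST(A)={a}  FIRST(B)={a,b}
iter 3: (no change)
  FIRST(S)={a,b}  FIRST(A)={a}  FIRST(B)={a,b}

FOLLOW iteration:
initialize: $ ∈ FOLLOW(S)
iter 1:
  S→A A b: FOLLOW(A) ⊇ FIRST(A) = {a}; new: +{a}
  S→A A b: FOLLOW(A) ⊇ FIRST(b) = {b}; new: +{b}
  S→B A b: FOLLOW(B) ⊇ FIRST(A) = {a}; new: +{a}
  FOLLOW(S)={$}  FOLLOW(A)={a,b}  FOLLOW(B)={a}
iter 2:
  B→S: FOLLOW(S) ⊇ FOLLOW(B) ⊇ {a}; new: +{a}
  FOLLOW(S)={$,a}  FOLLOW(A)={a,b}  FOLLOW(B)={a}
iter 3: done
  FOLLOW(S)={$,a}  FOLLOW(A)={a,b}  FOLLOW(B)={a}

FOLLOW(B) = ["a"]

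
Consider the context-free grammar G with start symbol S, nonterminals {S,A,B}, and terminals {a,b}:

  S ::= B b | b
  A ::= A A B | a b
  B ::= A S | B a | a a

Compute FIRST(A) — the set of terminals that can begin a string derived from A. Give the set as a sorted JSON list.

Compute FIRST by fixpoint:
[1]
  A via A→a b: +{a}
  B via B→A S: +{a}
  S via S→B b: +{a}
  S via S→b: +{b}
  FIRST[S]={a,b}  FIRST[A]={a}  FIRST[B]={a}
[2] — fixpoint
  FIRST[S]={a,b}  FIRST[A]={a}  FIRST[B]={a}

FIRST(A) = ["a"]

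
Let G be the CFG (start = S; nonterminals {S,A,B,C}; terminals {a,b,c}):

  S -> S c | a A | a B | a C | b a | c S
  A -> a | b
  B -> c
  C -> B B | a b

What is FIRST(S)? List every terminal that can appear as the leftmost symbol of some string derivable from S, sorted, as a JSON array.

Compute FIRST by fixpoint:
pass 1:
  A via A→a: +{a}
  A via A→b: +{b}
  B via B→c: +{c}
  C via C→B B: +{c}
  C via C→a b: +{a}
  S via S→a A: +{a}
  S via S→b a: +{b}
  S via S→c S: +{c}
  S: {a,b,c}  A: {a,b}  B: {c}  C: {a,c}
pass 2: (stable)
  S: {a,b,c}  A: {a,b}  B: {c}  C: {a,c}

FIRST(S) = ["a", "b", "c"]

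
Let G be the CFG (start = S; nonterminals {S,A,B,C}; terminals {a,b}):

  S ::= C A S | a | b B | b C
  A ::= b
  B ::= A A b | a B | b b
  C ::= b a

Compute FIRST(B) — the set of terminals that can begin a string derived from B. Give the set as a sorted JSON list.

Compute FIRST by fixpoint:
round 1:
  A via A→b: +{b}
  B via B→A A b: +{b}
  B via B→a B: +{a}
  C via C→b a: +{b}
  S via S→C A S: +{b}
  S via S→a: +{a}
  FIRST[S]={a,b}  FIRST[A]={b}  FIRST[B]={a,b}  FIRST[C]={b}
round 2: — fixpoint
  FIRST[S]={a,b}  FIRST[A]={b}  FIRST[B]={a,b}  FIRST[C]={b}

FIRST(B) = ["a", "b"]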